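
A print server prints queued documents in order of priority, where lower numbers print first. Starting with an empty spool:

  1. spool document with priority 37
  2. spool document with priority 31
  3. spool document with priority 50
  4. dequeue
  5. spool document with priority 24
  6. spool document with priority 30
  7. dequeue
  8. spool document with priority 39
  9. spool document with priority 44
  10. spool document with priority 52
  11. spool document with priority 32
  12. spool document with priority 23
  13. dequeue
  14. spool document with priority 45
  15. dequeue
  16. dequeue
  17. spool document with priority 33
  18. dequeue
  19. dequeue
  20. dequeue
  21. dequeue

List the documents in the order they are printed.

insert 37 → {37}
insert 31 → {31, 37}
insert 50 → {31, 37, 50}
dequeue → 31; now {37, 50}
insert 24 → {24, 37, 50}
insert 30 → {24, 30, 37, 50}
dequeue → 24; now {30, 37, 50}
insert 39 → {30, 37, 39, 50}
insert 44 → {30, 37, 39, 44, 50}
insert 52 → {30, 37, 39, 44, 50, 52}
insert 32 → {30, 32, 37, 39, 44, 50, 52}
insert 23 → {23, 30, 32, 37, 39, 44, 50, 52}
dequeue → 23; now {30, 32, 37, 39, 44, 50, 52}
insert 45 → {30, 32, 37, 39, 44, 45, 50, 52}
dequeue → 30; now {32, 37, 39, 44, 45, 50, 52}
dequeue → 32; now {37, 39, 44, 45, 50, 52}
insert 33 → {33, 37, 39, 44, 45, 50, 52}
dequeue → 33; now {37, 39, 44, 45, 50, 52}
dequeue → 37; now {39, 44, 45, 50, 52}
dequeue → 39; now {44, 45, 50, 52}
dequeue → 44; now {45, 50, 52}

31 → 24 → 23 → 30 → 32 → 33 → 37 → 39 → 44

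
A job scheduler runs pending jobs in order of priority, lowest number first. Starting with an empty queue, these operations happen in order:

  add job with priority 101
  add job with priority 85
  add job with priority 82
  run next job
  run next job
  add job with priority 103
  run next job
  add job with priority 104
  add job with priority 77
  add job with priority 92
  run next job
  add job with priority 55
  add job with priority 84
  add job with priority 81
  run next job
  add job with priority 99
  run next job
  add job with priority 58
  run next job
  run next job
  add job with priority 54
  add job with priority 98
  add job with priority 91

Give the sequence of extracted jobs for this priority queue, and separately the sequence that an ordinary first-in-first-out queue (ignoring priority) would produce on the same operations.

priority queue: 82 → 85 → 101 → 77 → 55 → 81 → 58 → 84; FIFO queue: 101 → 85 → 82 → 103 → 104 → 77 → 92 → 55

insert 101 → {101}
insert 85 → {85, 101}
insert 82 → {82, 85, 101}
run next job → 82; now {85, 101}
run next job → 85; now {101}
insert 103 → {101, 103}
run next job → 101; now {103}
insert 104 → {103, 104}
insert 77 → {77, 103, 104}
insert 92 → {77, 92, 103, 104}
run next job → 77; now {92, 103, 104}
insert 55 → {55, 92, 103, 104}
insert 84 → {55, 84, 92, 103, 104}
insert 81 → {55, 81, 84, 92, 103, 104}
run next job → 55; now {81, 84, 92, 103, 104}
insert 99 → {81, 84, 92, 99, 103, 104}
run next job → 81; now {84, 92, 99, 103, 104}
insert 58 → {58, 84, 92, 99, 103, 104}
run next job → 58; now {84, 92, 99, 103, 104}
run next job → 84; now {92, 99, 103, 104}
insert 54 → {54, 92, 99, 103, 104}
insert 98 → {54, 92, 98, 99, 103, 104}
insert 91 → {54, 91, 92, 98, 99, 103, 104}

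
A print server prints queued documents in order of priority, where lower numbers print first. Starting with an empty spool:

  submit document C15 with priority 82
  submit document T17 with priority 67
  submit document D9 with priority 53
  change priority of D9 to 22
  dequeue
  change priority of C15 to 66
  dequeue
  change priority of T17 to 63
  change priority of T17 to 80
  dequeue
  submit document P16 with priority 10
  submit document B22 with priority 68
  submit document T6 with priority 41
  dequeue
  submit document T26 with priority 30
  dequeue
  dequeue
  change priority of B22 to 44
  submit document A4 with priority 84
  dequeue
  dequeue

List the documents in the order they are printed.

D9, C15, T17, P16, T26, T6, B22, A4

add C15 (priority 82) → {C15:82}
add T17 (priority 67) → {T17:67, C15:82}
add D9 (priority 53) → {D9:53, T17:67, C15:82}
update D9 to priority 22 → {D9:22, T17:67, C15:82}
dequeue → D9; now {T17:67, C15:82}
update C15 to priority 66 → {C15:66, T17:67}
dequeue → C15; now {T17:67}
update T17 to priority 63 → {T17:63}
update T17 to priority 80 → {T17:80}
dequeue → T17; now {}
add P16 (priority 10) → {P16:10}
add B22 (priority 68) → {P16:10, B22:68}
add T6 (priority 41) → {P16:10, T6:41, B22:68}
dequeue → P16; now {T6:41, B22:68}
add T26 (priority 30) → {T26:30, T6:41, B22:68}
dequeue → T26; now {T6:41, B22:68}
dequeue → T6; now {B22:68}
update B22 to priority 44 → {B22:44}
add A4 (priority 84) → {B22:44, A4:84}
dequeue → B22; now {A4:84}
dequeue → A4; now {}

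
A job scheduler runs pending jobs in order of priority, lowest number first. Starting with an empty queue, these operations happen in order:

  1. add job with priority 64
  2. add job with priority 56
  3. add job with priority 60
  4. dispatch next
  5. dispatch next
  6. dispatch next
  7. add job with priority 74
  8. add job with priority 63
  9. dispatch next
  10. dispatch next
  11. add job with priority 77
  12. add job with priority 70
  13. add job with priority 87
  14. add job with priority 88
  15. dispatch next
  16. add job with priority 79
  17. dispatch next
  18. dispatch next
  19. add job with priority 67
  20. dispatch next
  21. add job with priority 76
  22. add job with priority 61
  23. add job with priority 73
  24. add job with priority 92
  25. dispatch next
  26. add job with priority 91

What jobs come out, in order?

insert 64 → {64}
insert 56 → {56, 64}
insert 60 → {56, 60, 64}
dispatch next → 56; now {60, 64}
dispatch next → 60; now {64}
dispatch next → 64; now {}
insert 74 → {74}
insert 63 → {63, 74}
dispatch next → 63; now {74}
dispatch next → 74; now {}
insert 77 → {77}
insert 70 → {70, 77}
insert 87 → {70, 77, 87}
insert 88 → {70, 77, 87, 88}
dispatch next → 70; now {77, 87, 88}
insert 79 → {77, 79, 87, 88}
dispatch next → 77; now {79, 87, 88}
dispatch next → 79; now {87, 88}
insert 67 → {67, 87, 88}
dispatch next → 67; now {87, 88}
insert 76 → {76, 87, 88}
insert 61 → {61, 76, 87, 88}
insert 73 → {61, 73, 76, 87, 88}
insert 92 → {61, 73, 76, 87, 88, 92}
dispatch next → 61; now {73, 76, 87, 88, 92}
insert 91 → {73, 76, 87, 88, 91, 92}

56, 60, 64, 63, 74, 70, 77, 79, 67, 61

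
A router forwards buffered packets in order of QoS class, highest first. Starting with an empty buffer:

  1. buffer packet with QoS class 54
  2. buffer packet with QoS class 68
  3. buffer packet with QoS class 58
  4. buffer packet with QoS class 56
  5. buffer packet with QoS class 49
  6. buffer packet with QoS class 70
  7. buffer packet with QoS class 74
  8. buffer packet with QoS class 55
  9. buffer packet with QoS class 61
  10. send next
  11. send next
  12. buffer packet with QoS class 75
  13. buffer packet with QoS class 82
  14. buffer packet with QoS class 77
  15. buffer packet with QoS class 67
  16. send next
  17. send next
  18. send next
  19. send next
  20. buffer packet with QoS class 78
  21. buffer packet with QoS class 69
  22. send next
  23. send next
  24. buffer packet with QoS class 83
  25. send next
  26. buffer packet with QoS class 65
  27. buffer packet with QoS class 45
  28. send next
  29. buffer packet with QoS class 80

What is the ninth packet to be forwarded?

insert 54 → {54}
insert 68 → {68, 54}
insert 58 → {68, 58, 54}
insert 56 → {68, 58, 56, 54}
insert 49 → {68, 58, 56, 54, 49}
insert 70 → {70, 68, 58, 56, 54, 49}
insert 74 → {74, 70, 68, 58, 56, 54, 49}
insert 55 → {74, 70, 68, 58, 56, 55, 54, 49}
insert 61 → {74, 70, 68, 61, 58, 56, 55, 54, 49}
send next → 74; now {70, 68, 61, 58, 56, 55, 54, 49}
send next → 70; now {68, 61, 58, 56, 55, 54, 49}
insert 75 → {75, 68, 61, 58, 56, 55, 54, 49}
insert 82 → {82, 75, 68, 61, 58, 56, 55, 54, 49}
insert 77 → {82, 77, 75, 68, 61, 58, 56, 55, 54, 49}
insert 67 → {82, 77, 75, 68, 67, 61, 58, 56, 55, 54, 49}
send next → 82; now {77, 75, 68, 67, 61, 58, 56, 55, 54, 49}
send next → 77; now {75, 68, 67, 61, 58, 56, 55, 54, 49}
send next → 75; now {68, 67, 61, 58, 56, 55, 54, 49}
send next → 68; now {67, 61, 58, 56, 55, 54, 49}
insert 78 → {78, 67, 61, 58, 56, 55, 54, 49}
insert 69 → {78, 69, 67, 61, 58, 56, 55, 54, 49}
send next → 78; now {69, 67, 61, 58, 56, 55, 54, 49}
send next → 69; now {67, 61, 58, 56, 55, 54, 49}
insert 83 → {83, 67, 61, 58, 56, 55, 54, 49}
send next → 83; now {67, 61, 58, 56, 55, 54, 49}
insert 65 → {67, 65, 61, 58, 56, 55, 54, 49}
insert 45 → {67, 65, 61, 58, 56, 55, 54, 49, 45}
send next → 67; now {65, 61, 58, 56, 55, 54, 49, 45}
insert 80 → {80, 65, 61, 58, 56, 55, 54, 49, 45}

83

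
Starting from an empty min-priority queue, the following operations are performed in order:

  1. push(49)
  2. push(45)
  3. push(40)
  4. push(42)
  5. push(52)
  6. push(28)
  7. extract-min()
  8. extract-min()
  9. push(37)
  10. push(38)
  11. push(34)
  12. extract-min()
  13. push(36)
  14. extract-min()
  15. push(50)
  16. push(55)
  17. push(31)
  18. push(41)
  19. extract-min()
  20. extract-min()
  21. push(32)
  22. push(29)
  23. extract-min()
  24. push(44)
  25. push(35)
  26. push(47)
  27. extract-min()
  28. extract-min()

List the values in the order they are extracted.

28 → 40 → 34 → 36 → 31 → 37 → 29 → 32 → 35

insert 49 → {49}
insert 45 → {45, 49}
insert 40 → {40, 45, 49}
insert 42 → {40, 42, 45, 49}
insert 52 → {40, 42, 45, 49, 52}
insert 28 → {28, 40, 42, 45, 49, 52}
extract-min → 28; now {40, 42, 45, 49, 52}
extract-min → 40; now {42, 45, 49, 52}
insert 37 → {37, 42, 45, 49, 52}
insert 38 → {37, 38, 42, 45, 49, 52}
insert 34 → {34, 37, 38, 42, 45, 49, 52}
extract-min → 34; now {37, 38, 42, 45, 49, 52}
insert 36 → {36, 37, 38, 42, 45, 49, 52}
extract-min → 36; now {37, 38, 42, 45, 49, 52}
insert 50 → {37, 38, 42, 45, 49, 50, 52}
insert 55 → {37, 38, 42, 45, 49, 50, 52, 55}
insert 31 → {31, 37, 38, 42, 45, 49, 50, 52, 55}
insert 41 → {31, 37, 38, 41, 42, 45, 49, 50, 52, 55}
extract-min → 31; now {37, 38, 41, 42, 45, 49, 50, 52, 55}
extract-min → 37; now {38, 41, 42, 45, 49, 50, 52, 55}
insert 32 → {32, 38, 41, 42, 45, 49, 50, 52, 55}
insert 29 → {29, 32, 38, 41, 42, 45, 49, 50, 52, 55}
extract-min → 29; now {32, 38, 41, 42, 45, 49, 50, 52, 55}
insert 44 → {32, 38, 41, 42, 44, 45, 49, 50, 52, 55}
insert 35 → {32, 35, 38, 41, 42, 44, 45, 49, 50, 52, 55}
insert 47 → {32, 35, 38, 41, 42, 44, 45, 47, 49, 50, 52, 55}
extract-min → 32; now {35, 38, 41, 42, 44, 45, 47, 49, 50, 52, 55}
extract-min → 35; now {38, 41, 42, 44, 45, 47, 49, 50, 52, 55}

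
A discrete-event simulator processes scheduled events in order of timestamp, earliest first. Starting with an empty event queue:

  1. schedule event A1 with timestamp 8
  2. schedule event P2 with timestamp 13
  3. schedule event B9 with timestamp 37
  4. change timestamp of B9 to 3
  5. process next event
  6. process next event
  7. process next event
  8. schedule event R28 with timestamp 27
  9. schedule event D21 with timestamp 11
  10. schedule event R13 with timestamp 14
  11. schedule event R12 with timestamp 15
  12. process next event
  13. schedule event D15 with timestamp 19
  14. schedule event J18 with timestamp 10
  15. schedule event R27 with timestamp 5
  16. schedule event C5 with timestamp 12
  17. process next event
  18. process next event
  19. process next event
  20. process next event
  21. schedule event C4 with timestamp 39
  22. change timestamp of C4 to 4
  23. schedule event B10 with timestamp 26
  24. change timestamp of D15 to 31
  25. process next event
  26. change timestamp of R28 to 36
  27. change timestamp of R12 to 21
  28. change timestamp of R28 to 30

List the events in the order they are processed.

B9 → A1 → P2 → D21 → R27 → J18 → C5 → R13 → C4

add A1 (timestamp 8) → {A1:8}
add P2 (timestamp 13) → {A1:8, P2:13}
add B9 (timestamp 37) → {A1:8, P2:13, B9:37}
update B9 to timestamp 3 → {B9:3, A1:8, P2:13}
process next event → B9; now {A1:8, P2:13}
process next event → A1; now {P2:13}
process next event → P2; now {}
add R28 (timestamp 27) → {R28:27}
add D21 (timestamp 11) → {D21:11, R28:27}
add R13 (timestamp 14) → {D21:11, R13:14, R28:27}
add R12 (timestamp 15) → {D21:11, R13:14, R12:15, R28:27}
process next event → D21; now {R13:14, R12:15, R28:27}
add D15 (timestamp 19) → {R13:14, R12:15, D15:19, R28:27}
add J18 (timestamp 10) → {J18:10, R13:14, R12:15, D15:19, R28:27}
add R27 (timestamp 5) → {R27:5, J18:10, R13:14, R12:15, D15:19, R28:27}
add C5 (timestamp 12) → {R27:5, J18:10, C5:12, R13:14, R12:15, D15:19, R28:27}
process next event → R27; now {J18:10, C5:12, R13:14, R12:15, D15:19, R28:27}
process next event → J18; now {C5:12, R13:14, R12:15, D15:19, R28:27}
process next event → C5; now {R13:14, R12:15, D15:19, R28:27}
process next event → R13; now {R12:15, D15:19, R28:27}
add C4 (timestamp 39) → {R12:15, D15:19, R28:27, C4:39}
update C4 to timestamp 4 → {C4:4, R12:15, D15:19, R28:27}
add B10 (timestamp 26) → {C4:4, R12:15, D15:19, B10:26, R28:27}
update D15 to timestamp 31 → {C4:4, R12:15, B10:26, R28:27, D15:31}
process next event → C4; now {R12:15, B10:26, R28:27, D15:31}
update R28 to timestamp 36 → {R12:15, B10:26, D15:31, R28:36}
update R12 to timestamp 21 → {R12:21, B10:26, D15:31, R28:36}
update R28 to timestamp 30 → {R12:21, B10:26, R28:30, D15:31}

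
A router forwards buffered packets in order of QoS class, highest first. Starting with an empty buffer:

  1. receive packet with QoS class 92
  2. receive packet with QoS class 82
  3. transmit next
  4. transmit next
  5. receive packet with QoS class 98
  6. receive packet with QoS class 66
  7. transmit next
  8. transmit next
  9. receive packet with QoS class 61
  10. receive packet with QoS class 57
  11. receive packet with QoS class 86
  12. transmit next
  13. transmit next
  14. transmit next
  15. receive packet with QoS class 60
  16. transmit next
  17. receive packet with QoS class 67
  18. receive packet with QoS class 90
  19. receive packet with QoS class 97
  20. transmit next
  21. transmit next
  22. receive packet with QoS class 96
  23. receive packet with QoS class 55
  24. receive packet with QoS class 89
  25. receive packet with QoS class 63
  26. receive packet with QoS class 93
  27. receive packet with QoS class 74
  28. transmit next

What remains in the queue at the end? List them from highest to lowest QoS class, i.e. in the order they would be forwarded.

[93, 89, 74, 67, 63, 55]

insert 92 → {92}
insert 82 → {92, 82}
transmit next → 92; now {82}
transmit next → 82; now {}
insert 98 → {98}
insert 66 → {98, 66}
transmit next → 98; now {66}
transmit next → 66; now {}
insert 61 → {61}
insert 57 → {61, 57}
insert 86 → {86, 61, 57}
transmit next → 86; now {61, 57}
transmit next → 61; now {57}
transmit next → 57; now {}
insert 60 → {60}
transmit next → 60; now {}
insert 67 → {67}
insert 90 → {90, 67}
insert 97 → {97, 90, 67}
transmit next → 97; now {90, 67}
transmit next → 90; now {67}
insert 96 → {96, 67}
insert 55 → {96, 67, 55}
insert 89 → {96, 89, 67, 55}
insert 63 → {96, 89, 67, 63, 55}
insert 93 → {96, 93, 89, 67, 63, 55}
insert 74 → {96, 93, 89, 74, 67, 63, 55}
transmit next → 96; now {93, 89, 74, 67, 63, 55}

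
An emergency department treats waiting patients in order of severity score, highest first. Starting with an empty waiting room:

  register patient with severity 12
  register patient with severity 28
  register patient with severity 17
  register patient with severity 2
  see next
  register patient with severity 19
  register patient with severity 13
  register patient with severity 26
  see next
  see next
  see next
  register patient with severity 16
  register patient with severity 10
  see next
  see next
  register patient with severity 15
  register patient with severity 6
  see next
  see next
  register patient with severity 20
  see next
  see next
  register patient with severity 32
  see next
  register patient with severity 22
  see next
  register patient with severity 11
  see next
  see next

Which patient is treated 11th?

32

insert 12 → {12}
insert 28 → {28, 12}
insert 17 → {28, 17, 12}
insert 2 → {28, 17, 12, 2}
see next → 28; now {17, 12, 2}
insert 19 → {19, 17, 12, 2}
insert 13 → {19, 17, 13, 12, 2}
insert 26 → {26, 19, 17, 13, 12, 2}
see next → 26; now {19, 17, 13, 12, 2}
see next → 19; now {17, 13, 12, 2}
see next → 17; now {13, 12, 2}
insert 16 → {16, 13, 12, 2}
insert 10 → {16, 13, 12, 10, 2}
see next → 16; now {13, 12, 10, 2}
see next → 13; now {12, 10, 2}
insert 15 → {15, 12, 10, 2}
insert 6 → {15, 12, 10, 6, 2}
see next → 15; now {12, 10, 6, 2}
see next → 12; now {10, 6, 2}
insert 20 → {20, 10, 6, 2}
see next → 20; now {10, 6, 2}
see next → 10; now {6, 2}
insert 32 → {32, 6, 2}
see next → 32; now {6, 2}
insert 22 → {22, 6, 2}
see next → 22; now {6, 2}
insert 11 → {11, 6, 2}
see next → 11; now {6, 2}
see next → 6; now {2}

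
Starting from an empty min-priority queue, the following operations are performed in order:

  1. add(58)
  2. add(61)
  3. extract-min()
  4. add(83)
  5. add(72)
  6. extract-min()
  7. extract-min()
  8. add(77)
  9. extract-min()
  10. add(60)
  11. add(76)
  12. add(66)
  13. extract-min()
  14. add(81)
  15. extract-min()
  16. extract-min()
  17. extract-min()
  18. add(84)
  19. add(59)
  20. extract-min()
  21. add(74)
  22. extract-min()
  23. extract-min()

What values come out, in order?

58, 61, 72, 77, 60, 66, 76, 81, 59, 74, 83

insert 58 → {58}
insert 61 → {58, 61}
extract-min → 58; now {61}
insert 83 → {61, 83}
insert 72 → {61, 72, 83}
extract-min → 61; now {72, 83}
extract-min → 72; now {83}
insert 77 → {77, 83}
extract-min → 77; now {83}
insert 60 → {60, 83}
insert 76 → {60, 76, 83}
insert 66 → {60, 66, 76, 83}
extract-min → 60; now {66, 76, 83}
insert 81 → {66, 76, 81, 83}
extract-min → 66; now {76, 81, 83}
extract-min → 76; now {81, 83}
extract-min → 81; now {83}
insert 84 → {83, 84}
insert 59 → {59, 83, 84}
extract-min → 59; now {83, 84}
insert 74 → {74, 83, 84}
extract-min → 74; now {83, 84}
extract-min → 83; now {84}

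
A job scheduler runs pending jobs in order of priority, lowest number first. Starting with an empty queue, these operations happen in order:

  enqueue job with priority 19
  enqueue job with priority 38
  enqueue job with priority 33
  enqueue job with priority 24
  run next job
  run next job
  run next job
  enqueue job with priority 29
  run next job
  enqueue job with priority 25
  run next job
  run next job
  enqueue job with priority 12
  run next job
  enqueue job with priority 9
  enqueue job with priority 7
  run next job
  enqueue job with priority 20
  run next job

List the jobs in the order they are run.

insert 19 → {19}
insert 38 → {19, 38}
insert 33 → {19, 33, 38}
insert 24 → {19, 24, 33, 38}
run next job → 19; now {24, 33, 38}
run next job → 24; now {33, 38}
run next job → 33; now {38}
insert 29 → {29, 38}
run next job → 29; now {38}
insert 25 → {25, 38}
run next job → 25; now {38}
run next job → 38; now {}
insert 12 → {12}
run next job → 12; now {}
insert 9 → {9}
insert 7 → {7, 9}
run next job → 7; now {9}
insert 20 → {9, 20}
run next job → 9; now {20}

19 → 24 → 33 → 29 → 25 → 38 → 12 → 7 → 9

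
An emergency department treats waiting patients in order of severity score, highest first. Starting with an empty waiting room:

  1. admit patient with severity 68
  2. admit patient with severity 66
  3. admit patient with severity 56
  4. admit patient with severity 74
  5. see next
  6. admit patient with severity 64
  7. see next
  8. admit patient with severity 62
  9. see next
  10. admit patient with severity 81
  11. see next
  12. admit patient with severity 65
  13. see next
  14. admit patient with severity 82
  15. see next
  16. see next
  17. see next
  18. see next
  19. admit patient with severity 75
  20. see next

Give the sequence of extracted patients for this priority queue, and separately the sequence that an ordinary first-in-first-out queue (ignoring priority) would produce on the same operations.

priority queue: [74, 68, 66, 81, 65, 82, 64, 62, 56, 75]; FIFO queue: 68, 66, 56, 74, 64, 62, 81, 65, 82, 75

insert 68 → {68}
insert 66 → {68, 66}
insert 56 → {68, 66, 56}
insert 74 → {74, 68, 66, 56}
see next → 74; now {68, 66, 56}
insert 64 → {68, 66, 64, 56}
see next → 68; now {66, 64, 56}
insert 62 → {66, 64, 62, 56}
see next → 66; now {64, 62, 56}
insert 81 → {81, 64, 62, 56}
see next → 81; now {64, 62, 56}
insert 65 → {65, 64, 62, 56}
see next → 65; now {64, 62, 56}
insert 82 → {82, 64, 62, 56}
see next → 82; now {64, 62, 56}
see next → 64; now {62, 56}
see next → 62; now {56}
see next → 56; now {}
insert 75 → {75}
see next → 75; now {}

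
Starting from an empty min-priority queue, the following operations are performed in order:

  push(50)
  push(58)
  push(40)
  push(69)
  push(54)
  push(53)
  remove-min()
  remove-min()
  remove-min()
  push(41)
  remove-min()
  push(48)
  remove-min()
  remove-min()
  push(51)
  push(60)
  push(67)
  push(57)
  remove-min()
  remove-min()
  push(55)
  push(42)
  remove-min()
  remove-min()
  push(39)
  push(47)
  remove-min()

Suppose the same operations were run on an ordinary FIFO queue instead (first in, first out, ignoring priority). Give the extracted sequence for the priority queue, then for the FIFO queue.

insert 50 → {50}
insert 58 → {50, 58}
insert 40 → {40, 50, 58}
insert 69 → {40, 50, 58, 69}
insert 54 → {40, 50, 54, 58, 69}
insert 53 → {40, 50, 53, 54, 58, 69}
remove-min → 40; now {50, 53, 54, 58, 69}
remove-min → 50; now {53, 54, 58, 69}
remove-min → 53; now {54, 58, 69}
insert 41 → {41, 54, 58, 69}
remove-min → 41; now {54, 58, 69}
insert 48 → {48, 54, 58, 69}
remove-min → 48; now {54, 58, 69}
remove-min → 54; now {58, 69}
insert 51 → {51, 58, 69}
insert 60 → {51, 58, 60, 69}
insert 67 → {51, 58, 60, 67, 69}
insert 57 → {51, 57, 58, 60, 67, 69}
remove-min → 51; now {57, 58, 60, 67, 69}
remove-min → 57; now {58, 60, 67, 69}
insert 55 → {55, 58, 60, 67, 69}
insert 42 → {42, 55, 58, 60, 67, 69}
remove-min → 42; now {55, 58, 60, 67, 69}
remove-min → 55; now {58, 60, 67, 69}
insert 39 → {39, 58, 60, 67, 69}
insert 47 → {39, 47, 58, 60, 67, 69}
remove-min → 39; now {47, 58, 60, 67, 69}

priority queue: 40 → 50 → 53 → 41 → 48 → 54 → 51 → 57 → 42 → 55 → 39; FIFO queue: 50, 58, 40, 69, 54, 53, 41, 48, 51, 60, 67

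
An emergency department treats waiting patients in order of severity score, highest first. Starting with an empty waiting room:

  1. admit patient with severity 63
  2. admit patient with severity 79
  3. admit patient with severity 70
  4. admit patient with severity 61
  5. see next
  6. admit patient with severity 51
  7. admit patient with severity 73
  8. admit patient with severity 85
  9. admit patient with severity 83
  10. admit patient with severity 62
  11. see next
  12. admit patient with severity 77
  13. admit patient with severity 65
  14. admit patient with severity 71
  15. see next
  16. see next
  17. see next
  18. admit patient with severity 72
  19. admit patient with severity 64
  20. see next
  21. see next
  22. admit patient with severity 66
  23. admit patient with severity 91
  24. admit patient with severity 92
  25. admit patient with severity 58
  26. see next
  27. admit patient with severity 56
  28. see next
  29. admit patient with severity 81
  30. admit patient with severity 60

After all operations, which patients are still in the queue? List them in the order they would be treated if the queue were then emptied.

81 → 70 → 66 → 65 → 64 → 63 → 62 → 61 → 60 → 58 → 56 → 51

insert 63 → {63}
insert 79 → {79, 63}
insert 70 → {79, 70, 63}
insert 61 → {79, 70, 63, 61}
see next → 79; now {70, 63, 61}
insert 51 → {70, 63, 61, 51}
insert 73 → {73, 70, 63, 61, 51}
insert 85 → {85, 73, 70, 63, 61, 51}
insert 83 → {85, 83, 73, 70, 63, 61, 51}
insert 62 → {85, 83, 73, 70, 63, 62, 61, 51}
see next → 85; now {83, 73, 70, 63, 62, 61, 51}
insert 77 → {83, 77, 73, 70, 63, 62, 61, 51}
insert 65 → {83, 77, 73, 70, 65, 63, 62, 61, 51}
insert 71 → {83, 77, 73, 71, 70, 65, 63, 62, 61, 51}
see next → 83; now {77, 73, 71, 70, 65, 63, 62, 61, 51}
see next → 77; now {73, 71, 70, 65, 63, 62, 61, 51}
see next → 73; now {71, 70, 65, 63, 62, 61, 51}
insert 72 → {72, 71, 70, 65, 63, 62, 61, 51}
insert 64 → {72, 71, 70, 65, 64, 63, 62, 61, 51}
see next → 72; now {71, 70, 65, 64, 63, 62, 61, 51}
see next → 71; now {70, 65, 64, 63, 62, 61, 51}
insert 66 → {70, 66, 65, 64, 63, 62, 61, 51}
insert 91 → {91, 70, 66, 65, 64, 63, 62, 61, 51}
insert 92 → {92, 91, 70, 66, 65, 64, 63, 62, 61, 51}
insert 58 → {92, 91, 70, 66, 65, 64, 63, 62, 61, 58, 51}
see next → 92; now {91, 70, 66, 65, 64, 63, 62, 61, 58, 51}
insert 56 → {91, 70, 66, 65, 64, 63, 62, 61, 58, 56, 51}
see next → 91; now {70, 66, 65, 64, 63, 62, 61, 58, 56, 51}
insert 81 → {81, 70, 66, 65, 64, 63, 62, 61, 58, 56, 51}
insert 60 → {81, 70, 66, 65, 64, 63, 62, 61, 60, 58, 56, 51}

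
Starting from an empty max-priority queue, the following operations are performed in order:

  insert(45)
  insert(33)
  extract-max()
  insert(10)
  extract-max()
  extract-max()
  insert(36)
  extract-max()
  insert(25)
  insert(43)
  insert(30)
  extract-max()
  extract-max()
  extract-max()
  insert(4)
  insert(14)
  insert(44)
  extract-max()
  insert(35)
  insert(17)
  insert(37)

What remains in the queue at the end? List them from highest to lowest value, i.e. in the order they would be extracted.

37 → 35 → 17 → 14 → 4

insert 45 → {45}
insert 33 → {45, 33}
extract-max → 45; now {33}
insert 10 → {33, 10}
extract-max → 33; now {10}
extract-max → 10; now {}
insert 36 → {36}
extract-max → 36; now {}
insert 25 → {25}
insert 43 → {43, 25}
insert 30 → {43, 30, 25}
extract-max → 43; now {30, 25}
extract-max → 30; now {25}
extract-max → 25; now {}
insert 4 → {4}
insert 14 → {14, 4}
insert 44 → {44, 14, 4}
extract-max → 44; now {14, 4}
insert 35 → {35, 14, 4}
insert 17 → {35, 17, 14, 4}
insert 37 → {37, 35, 17, 14, 4}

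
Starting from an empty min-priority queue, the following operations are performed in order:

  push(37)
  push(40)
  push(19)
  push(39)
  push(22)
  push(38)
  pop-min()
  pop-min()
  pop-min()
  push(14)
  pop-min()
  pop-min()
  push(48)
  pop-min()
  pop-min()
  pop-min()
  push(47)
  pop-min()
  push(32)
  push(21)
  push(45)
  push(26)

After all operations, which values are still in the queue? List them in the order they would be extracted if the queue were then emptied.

insert 37 → {37}
insert 40 → {37, 40}
insert 19 → {19, 37, 40}
insert 39 → {19, 37, 39, 40}
insert 22 → {19, 22, 37, 39, 40}
insert 38 → {19, 22, 37, 38, 39, 40}
pop-min → 19; now {22, 37, 38, 39, 40}
pop-min → 22; now {37, 38, 39, 40}
pop-min → 37; now {38, 39, 40}
insert 14 → {14, 38, 39, 40}
pop-min → 14; now {38, 39, 40}
pop-min → 38; now {39, 40}
insert 48 → {39, 40, 48}
pop-min → 39; now {40, 48}
pop-min → 40; now {48}
pop-min → 48; now {}
insert 47 → {47}
pop-min → 47; now {}
insert 32 → {32}
insert 21 → {21, 32}
insert 45 → {21, 32, 45}
insert 26 → {21, 26, 32, 45}

[21, 26, 32, 45]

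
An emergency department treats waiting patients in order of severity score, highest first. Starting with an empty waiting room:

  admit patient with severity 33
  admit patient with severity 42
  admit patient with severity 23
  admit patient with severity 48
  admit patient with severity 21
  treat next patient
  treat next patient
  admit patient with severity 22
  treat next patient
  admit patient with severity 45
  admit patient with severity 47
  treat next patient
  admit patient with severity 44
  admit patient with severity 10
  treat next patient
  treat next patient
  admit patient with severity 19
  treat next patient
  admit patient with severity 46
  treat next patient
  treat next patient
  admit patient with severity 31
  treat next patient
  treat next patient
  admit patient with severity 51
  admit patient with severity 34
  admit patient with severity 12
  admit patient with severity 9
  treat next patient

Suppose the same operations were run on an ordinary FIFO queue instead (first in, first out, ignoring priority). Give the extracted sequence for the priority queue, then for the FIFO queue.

priority queue: 48 → 42 → 33 → 47 → 45 → 44 → 23 → 46 → 22 → 31 → 21 → 51; FIFO queue: 33 → 42 → 23 → 48 → 21 → 22 → 45 → 47 → 44 → 10 → 19 → 46

insert 33 → {33}
insert 42 → {42, 33}
insert 23 → {42, 33, 23}
insert 48 → {48, 42, 33, 23}
insert 21 → {48, 42, 33, 23, 21}
treat next patient → 48; now {42, 33, 23, 21}
treat next patient → 42; now {33, 23, 21}
insert 22 → {33, 23, 22, 21}
treat next patient → 33; now {23, 22, 21}
insert 45 → {45, 23, 22, 21}
insert 47 → {47, 45, 23, 22, 21}
treat next patient → 47; now {45, 23, 22, 21}
insert 44 → {45, 44, 23, 22, 21}
insert 10 → {45, 44, 23, 22, 21, 10}
treat next patient → 45; now {44, 23, 22, 21, 10}
treat next patient → 44; now {23, 22, 21, 10}
insert 19 → {23, 22, 21, 19, 10}
treat next patient → 23; now {22, 21, 19, 10}
insert 46 → {46, 22, 21, 19, 10}
treat next patient → 46; now {22, 21, 19, 10}
treat next patient → 22; now {21, 19, 10}
insert 31 → {31, 21, 19, 10}
treat next patient → 31; now {21, 19, 10}
treat next patient → 21; now {19, 10}
insert 51 → {51, 19, 10}
insert 34 → {51, 34, 19, 10}
insert 12 → {51, 34, 19, 12, 10}
insert 9 → {51, 34, 19, 12, 10, 9}
treat next patient → 51; now {34, 19, 12, 10, 9}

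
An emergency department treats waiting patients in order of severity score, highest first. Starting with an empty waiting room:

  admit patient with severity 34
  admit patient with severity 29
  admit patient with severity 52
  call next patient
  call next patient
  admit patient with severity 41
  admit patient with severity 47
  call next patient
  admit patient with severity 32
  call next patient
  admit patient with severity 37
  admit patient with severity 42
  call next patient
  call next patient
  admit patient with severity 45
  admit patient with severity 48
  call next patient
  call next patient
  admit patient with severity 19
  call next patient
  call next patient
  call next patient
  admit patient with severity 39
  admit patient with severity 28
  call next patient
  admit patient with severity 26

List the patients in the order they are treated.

insert 34 → {34}
insert 29 → {34, 29}
insert 52 → {52, 34, 29}
call next patient → 52; now {34, 29}
call next patient → 34; now {29}
insert 41 → {41, 29}
insert 47 → {47, 41, 29}
call next patient → 47; now {41, 29}
insert 32 → {41, 32, 29}
call next patient → 41; now {32, 29}
insert 37 → {37, 32, 29}
insert 42 → {42, 37, 32, 29}
call next patient → 42; now {37, 32, 29}
call next patient → 37; now {32, 29}
insert 45 → {45, 32, 29}
insert 48 → {48, 45, 32, 29}
call next patient → 48; now {45, 32, 29}
call next patient → 45; now {32, 29}
insert 19 → {32, 29, 19}
call next patient → 32; now {29, 19}
call next patient → 29; now {19}
call next patient → 19; now {}
insert 39 → {39}
insert 28 → {39, 28}
call next patient → 39; now {28}
insert 26 → {28, 26}

52 → 34 → 47 → 41 → 42 → 37 → 48 → 45 → 32 → 29 → 19 → 39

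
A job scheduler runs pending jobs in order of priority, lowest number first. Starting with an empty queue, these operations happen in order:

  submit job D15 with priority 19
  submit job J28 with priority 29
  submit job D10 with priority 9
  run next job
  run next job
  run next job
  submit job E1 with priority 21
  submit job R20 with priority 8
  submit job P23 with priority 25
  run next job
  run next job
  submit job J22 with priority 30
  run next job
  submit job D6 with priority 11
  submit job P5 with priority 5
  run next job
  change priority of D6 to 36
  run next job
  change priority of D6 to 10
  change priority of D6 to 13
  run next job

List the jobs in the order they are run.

[D10, D15, J28, R20, E1, P23, P5, J22, D6]

add D15 (priority 19) → {D15:19}
add J28 (priority 29) → {D15:19, J28:29}
add D10 (priority 9) → {D10:9, D15:19, J28:29}
run next job → D10; now {D15:19, J28:29}
run next job → D15; now {J28:29}
run next job → J28; now {}
add E1 (priority 21) → {E1:21}
add R20 (priority 8) → {R20:8, E1:21}
add P23 (priority 25) → {R20:8, E1:21, P23:25}
run next job → R20; now {E1:21, P23:25}
run next job → E1; now {P23:25}
add J22 (priority 30) → {P23:25, J22:30}
run next job → P23; now {J22:30}
add D6 (priority 11) → {D6:11, J22:30}
add P5 (priority 5) → {P5:5, D6:11, J22:30}
run next job → P5; now {D6:11, J22:30}
update D6 to priority 36 → {J22:30, D6:36}
run next job → J22; now {D6:36}
update D6 to priority 10 → {D6:10}
update D6 to priority 13 → {D6:13}
run next job → D6; now {}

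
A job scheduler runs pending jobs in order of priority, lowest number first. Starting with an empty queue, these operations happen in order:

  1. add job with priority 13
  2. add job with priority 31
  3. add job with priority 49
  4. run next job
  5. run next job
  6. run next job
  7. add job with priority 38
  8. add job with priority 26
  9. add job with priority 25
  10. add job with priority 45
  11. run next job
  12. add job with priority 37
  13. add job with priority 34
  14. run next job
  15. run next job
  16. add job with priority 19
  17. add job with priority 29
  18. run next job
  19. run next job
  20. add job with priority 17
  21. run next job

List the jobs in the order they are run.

insert 13 → {13}
insert 31 → {13, 31}
insert 49 → {13, 31, 49}
run next job → 13; now {31, 49}
run next job → 31; now {49}
run next job → 49; now {}
insert 38 → {38}
insert 26 → {26, 38}
insert 25 → {25, 26, 38}
insert 45 → {25, 26, 38, 45}
run next job → 25; now {26, 38, 45}
insert 37 → {26, 37, 38, 45}
insert 34 → {26, 34, 37, 38, 45}
run next job → 26; now {34, 37, 38, 45}
run next job → 34; now {37, 38, 45}
insert 19 → {19, 37, 38, 45}
insert 29 → {19, 29, 37, 38, 45}
run next job → 19; now {29, 37, 38, 45}
run next job → 29; now {37, 38, 45}
insert 17 → {17, 37, 38, 45}
run next job → 17; now {37, 38, 45}

13 → 31 → 49 → 25 → 26 → 34 → 19 → 29 → 17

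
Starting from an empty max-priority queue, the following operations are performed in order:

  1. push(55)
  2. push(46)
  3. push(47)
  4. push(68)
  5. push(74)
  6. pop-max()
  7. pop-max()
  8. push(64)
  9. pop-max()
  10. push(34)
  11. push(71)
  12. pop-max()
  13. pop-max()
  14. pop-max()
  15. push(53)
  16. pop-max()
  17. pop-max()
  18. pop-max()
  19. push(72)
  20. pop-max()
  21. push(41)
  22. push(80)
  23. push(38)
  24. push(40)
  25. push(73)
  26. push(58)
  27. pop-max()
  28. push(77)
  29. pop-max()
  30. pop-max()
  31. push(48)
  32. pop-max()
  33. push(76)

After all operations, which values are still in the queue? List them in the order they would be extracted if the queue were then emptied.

[76, 48, 41, 40, 38]

insert 55 → {55}
insert 46 → {55, 46}
insert 47 → {55, 47, 46}
insert 68 → {68, 55, 47, 46}
insert 74 → {74, 68, 55, 47, 46}
pop-max → 74; now {68, 55, 47, 46}
pop-max → 68; now {55, 47, 46}
insert 64 → {64, 55, 47, 46}
pop-max → 64; now {55, 47, 46}
insert 34 → {55, 47, 46, 34}
insert 71 → {71, 55, 47, 46, 34}
pop-max → 71; now {55, 47, 46, 34}
pop-max → 55; now {47, 46, 34}
pop-max → 47; now {46, 34}
insert 53 → {53, 46, 34}
pop-max → 53; now {46, 34}
pop-max → 46; now {34}
pop-max → 34; now {}
insert 72 → {72}
pop-max → 72; now {}
insert 41 → {41}
insert 80 → {80, 41}
insert 38 → {80, 41, 38}
insert 40 → {80, 41, 40, 38}
insert 73 → {80, 73, 41, 40, 38}
insert 58 → {80, 73, 58, 41, 40, 38}
pop-max → 80; now {73, 58, 41, 40, 38}
insert 77 → {77, 73, 58, 41, 40, 38}
pop-max → 77; now {73, 58, 41, 40, 38}
pop-max → 73; now {58, 41, 40, 38}
insert 48 → {58, 48, 41, 40, 38}
pop-max → 58; now {48, 41, 40, 38}
insert 76 → {76, 48, 41, 40, 38}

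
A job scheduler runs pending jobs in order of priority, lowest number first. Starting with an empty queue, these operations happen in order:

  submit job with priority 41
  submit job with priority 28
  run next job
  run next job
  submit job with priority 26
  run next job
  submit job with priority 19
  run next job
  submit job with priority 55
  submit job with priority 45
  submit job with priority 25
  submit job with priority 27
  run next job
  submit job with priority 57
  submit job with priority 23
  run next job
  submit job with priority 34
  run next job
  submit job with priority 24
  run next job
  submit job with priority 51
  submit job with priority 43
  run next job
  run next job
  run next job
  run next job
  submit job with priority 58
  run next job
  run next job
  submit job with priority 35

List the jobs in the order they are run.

28 → 41 → 26 → 19 → 25 → 23 → 27 → 24 → 34 → 43 → 45 → 51 → 55 → 57

insert 41 → {41}
insert 28 → {28, 41}
run next job → 28; now {41}
run next job → 41; now {}
insert 26 → {26}
run next job → 26; now {}
insert 19 → {19}
run next job → 19; now {}
insert 55 → {55}
insert 45 → {45, 55}
insert 25 → {25, 45, 55}
insert 27 → {25, 27, 45, 55}
run next job → 25; now {27, 45, 55}
insert 57 → {27, 45, 55, 57}
insert 23 → {23, 27, 45, 55, 57}
run next job → 23; now {27, 45, 55, 57}
insert 34 → {27, 34, 45, 55, 57}
run next job → 27; now {34, 45, 55, 57}
insert 24 → {24, 34, 45, 55, 57}
run next job → 24; now {34, 45, 55, 57}
insert 51 → {34, 45, 51, 55, 57}
insert 43 → {34, 43, 45, 51, 55, 57}
run next job → 34; now {43, 45, 51, 55, 57}
run next job → 43; now {45, 51, 55, 57}
run next job → 45; now {51, 55, 57}
run next job → 51; now {55, 57}
insert 58 → {55, 57, 58}
run next job → 55; now {57, 58}
run next job → 57; now {58}
insert 35 → {35, 58}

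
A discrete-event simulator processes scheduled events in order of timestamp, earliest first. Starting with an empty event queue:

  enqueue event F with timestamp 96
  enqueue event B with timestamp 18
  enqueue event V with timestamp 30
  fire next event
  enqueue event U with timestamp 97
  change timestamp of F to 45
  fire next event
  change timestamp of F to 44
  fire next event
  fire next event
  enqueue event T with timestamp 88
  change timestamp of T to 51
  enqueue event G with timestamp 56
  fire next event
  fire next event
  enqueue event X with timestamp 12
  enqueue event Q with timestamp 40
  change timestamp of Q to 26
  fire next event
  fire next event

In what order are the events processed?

add F (timestamp 96) → {F:96}
add B (timestamp 18) → {B:18, F:96}
add V (timestamp 30) → {B:18, V:30, F:96}
fire next event → B; now {V:30, F:96}
add U (timestamp 97) → {V:30, F:96, U:97}
update F to timestamp 45 → {V:30, F:45, U:97}
fire next event → V; now {F:45, U:97}
update F to timestamp 44 → {F:44, U:97}
fire next event → F; now {U:97}
fire next event → U; now {}
add T (timestamp 88) → {T:88}
update T to timestamp 51 → {T:51}
add G (timestamp 56) → {T:51, G:56}
fire next event → T; now {G:56}
fire next event → G; now {}
add X (timestamp 12) → {X:12}
add Q (timestamp 40) → {X:12, Q:40}
update Q to timestamp 26 → {X:12, Q:26}
fire next event → X; now {Q:26}
fire next event → Q; now {}

B → V → F → U → T → G → X → Q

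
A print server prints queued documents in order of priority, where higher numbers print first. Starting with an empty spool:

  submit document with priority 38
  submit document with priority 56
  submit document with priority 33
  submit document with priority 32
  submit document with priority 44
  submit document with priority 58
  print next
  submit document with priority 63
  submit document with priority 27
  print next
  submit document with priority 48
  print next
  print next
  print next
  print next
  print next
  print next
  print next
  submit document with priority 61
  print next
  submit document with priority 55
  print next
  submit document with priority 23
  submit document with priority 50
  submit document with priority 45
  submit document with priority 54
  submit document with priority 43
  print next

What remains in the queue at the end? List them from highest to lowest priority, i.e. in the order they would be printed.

insert 38 → {38}
insert 56 → {56, 38}
insert 33 → {56, 38, 33}
insert 32 → {56, 38, 33, 32}
insert 44 → {56, 44, 38, 33, 32}
insert 58 → {58, 56, 44, 38, 33, 32}
print next → 58; now {56, 44, 38, 33, 32}
insert 63 → {63, 56, 44, 38, 33, 32}
insert 27 → {63, 56, 44, 38, 33, 32, 27}
print next → 63; now {56, 44, 38, 33, 32, 27}
insert 48 → {56, 48, 44, 38, 33, 32, 27}
print next → 56; now {48, 44, 38, 33, 32, 27}
print next → 48; now {44, 38, 33, 32, 27}
print next → 44; now {38, 33, 32, 27}
print next → 38; now {33, 32, 27}
print next → 33; now {32, 27}
print next → 32; now {27}
print next → 27; now {}
insert 61 → {61}
print next → 61; now {}
insert 55 → {55}
print next → 55; now {}
insert 23 → {23}
insert 50 → {50, 23}
insert 45 → {50, 45, 23}
insert 54 → {54, 50, 45, 23}
insert 43 → {54, 50, 45, 43, 23}
print next → 54; now {50, 45, 43, 23}

50, 45, 43, 23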